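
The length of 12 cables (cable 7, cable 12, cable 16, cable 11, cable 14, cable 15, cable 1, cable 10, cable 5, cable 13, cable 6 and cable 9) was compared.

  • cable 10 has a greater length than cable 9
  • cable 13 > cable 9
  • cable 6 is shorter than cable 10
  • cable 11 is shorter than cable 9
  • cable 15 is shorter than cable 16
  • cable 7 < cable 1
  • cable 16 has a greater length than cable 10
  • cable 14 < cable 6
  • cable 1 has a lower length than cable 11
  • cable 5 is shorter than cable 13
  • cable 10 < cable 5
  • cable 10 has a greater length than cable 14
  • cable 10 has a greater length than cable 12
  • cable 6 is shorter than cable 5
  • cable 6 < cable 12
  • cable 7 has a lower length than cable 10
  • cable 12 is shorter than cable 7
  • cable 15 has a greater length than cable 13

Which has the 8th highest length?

cable 1

Chaining the given pairs: cable 14 < cable 6 < cable 12 < cable 7 < cable 1 < cable 11 < cable 9 < cable 10 < cable 5 < cable 13 < cable 15 < cable 16.
The 8th largest is cable 1.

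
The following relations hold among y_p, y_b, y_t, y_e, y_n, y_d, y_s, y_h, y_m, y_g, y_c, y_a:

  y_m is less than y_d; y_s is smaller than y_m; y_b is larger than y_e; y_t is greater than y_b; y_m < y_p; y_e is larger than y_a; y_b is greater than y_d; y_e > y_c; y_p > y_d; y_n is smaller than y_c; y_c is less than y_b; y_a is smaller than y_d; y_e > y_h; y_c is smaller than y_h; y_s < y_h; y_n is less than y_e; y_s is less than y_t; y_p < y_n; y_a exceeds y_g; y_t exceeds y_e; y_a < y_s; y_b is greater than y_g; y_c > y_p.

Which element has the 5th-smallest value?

Piecing the relations together gives one ordering: y_g < y_a < y_s < y_m < y_d < y_p < y_n < y_c < y_h < y_e < y_b < y_t.
The 5th smallest is y_d.

y_d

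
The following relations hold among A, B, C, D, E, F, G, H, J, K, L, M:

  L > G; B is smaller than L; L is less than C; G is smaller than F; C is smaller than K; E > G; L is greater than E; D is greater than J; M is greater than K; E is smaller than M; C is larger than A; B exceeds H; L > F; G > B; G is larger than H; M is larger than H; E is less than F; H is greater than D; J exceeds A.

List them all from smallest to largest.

Nothing is placed below A, so it is least; from there A < J; J < D; D < H; H < B; B < G; G < E; E < F; F < L; L < C; C < K; K < M, each given directly.

A < J < D < H < B < G < E < F < L < C < K < M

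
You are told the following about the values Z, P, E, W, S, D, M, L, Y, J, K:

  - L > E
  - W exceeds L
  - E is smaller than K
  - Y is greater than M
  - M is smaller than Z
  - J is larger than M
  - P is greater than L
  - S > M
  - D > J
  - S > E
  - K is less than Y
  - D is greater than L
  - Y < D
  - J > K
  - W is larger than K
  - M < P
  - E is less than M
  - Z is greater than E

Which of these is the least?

Chaining upward from E: directly above it, M, S, K, L, Z; then Y, J, P, D, W.
That covers every other element, and nothing is given below E, so E is the least.

E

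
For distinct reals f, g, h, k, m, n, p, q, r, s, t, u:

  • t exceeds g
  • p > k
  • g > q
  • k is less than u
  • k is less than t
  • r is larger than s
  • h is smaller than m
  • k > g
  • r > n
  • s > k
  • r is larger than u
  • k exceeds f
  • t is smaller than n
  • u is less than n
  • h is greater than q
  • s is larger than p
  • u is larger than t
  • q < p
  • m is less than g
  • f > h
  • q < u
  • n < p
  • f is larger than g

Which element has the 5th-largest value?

u

Piecing the relations together gives one ordering: q < h < m < g < f < k < t < u < n < p < s < r.
Counting 5 from the largest end gives u.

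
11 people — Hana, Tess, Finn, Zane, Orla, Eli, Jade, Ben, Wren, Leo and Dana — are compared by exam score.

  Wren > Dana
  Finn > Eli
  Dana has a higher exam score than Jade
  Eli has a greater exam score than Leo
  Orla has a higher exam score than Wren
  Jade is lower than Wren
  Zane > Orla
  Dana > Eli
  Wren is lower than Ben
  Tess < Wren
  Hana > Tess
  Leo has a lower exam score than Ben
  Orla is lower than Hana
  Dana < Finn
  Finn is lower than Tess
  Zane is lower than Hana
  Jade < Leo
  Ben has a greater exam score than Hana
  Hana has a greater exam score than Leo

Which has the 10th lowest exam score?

Hana

Piecing the relations together gives one ordering: Jade < Leo < Eli < Dana < Finn < Tess < Wren < Orla < Zane < Hana < Ben.
The 10th smallest is Hana.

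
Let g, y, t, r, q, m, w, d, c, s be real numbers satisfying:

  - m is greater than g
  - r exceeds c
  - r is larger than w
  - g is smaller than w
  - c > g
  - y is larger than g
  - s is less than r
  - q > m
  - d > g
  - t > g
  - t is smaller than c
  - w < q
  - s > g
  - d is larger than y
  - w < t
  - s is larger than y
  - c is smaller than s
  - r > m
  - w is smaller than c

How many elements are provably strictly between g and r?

Chaining upward from g reaches: w, t, c, y, s, d, m, q.
Chaining downward from r reaches: w, t, c, y, s, m.
Strictly between g and r are those in both lists: w, t, c, y, s, m — 6 elements.

6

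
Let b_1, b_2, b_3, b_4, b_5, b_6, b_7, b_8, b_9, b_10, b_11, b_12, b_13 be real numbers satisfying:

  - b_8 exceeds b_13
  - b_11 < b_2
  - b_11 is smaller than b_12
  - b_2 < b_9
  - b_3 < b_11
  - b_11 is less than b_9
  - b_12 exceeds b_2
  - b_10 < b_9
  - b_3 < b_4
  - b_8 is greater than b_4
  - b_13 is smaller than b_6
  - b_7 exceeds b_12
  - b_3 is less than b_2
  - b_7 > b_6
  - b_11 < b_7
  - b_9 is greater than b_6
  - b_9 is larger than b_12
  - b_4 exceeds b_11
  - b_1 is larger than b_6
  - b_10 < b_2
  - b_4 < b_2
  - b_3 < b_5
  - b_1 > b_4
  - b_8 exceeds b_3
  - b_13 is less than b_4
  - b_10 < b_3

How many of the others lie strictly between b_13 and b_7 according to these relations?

Chaining upward from b_13 reaches: b_4, b_6, b_2, b_12, b_1, b_8, b_9.
Chaining downward from b_7 reaches: b_10, b_3, b_11, b_4, b_6, b_2, b_12.
Strictly between b_13 and b_7 are those in both lists: b_4, b_6, b_2, b_12 — 4 elements.

4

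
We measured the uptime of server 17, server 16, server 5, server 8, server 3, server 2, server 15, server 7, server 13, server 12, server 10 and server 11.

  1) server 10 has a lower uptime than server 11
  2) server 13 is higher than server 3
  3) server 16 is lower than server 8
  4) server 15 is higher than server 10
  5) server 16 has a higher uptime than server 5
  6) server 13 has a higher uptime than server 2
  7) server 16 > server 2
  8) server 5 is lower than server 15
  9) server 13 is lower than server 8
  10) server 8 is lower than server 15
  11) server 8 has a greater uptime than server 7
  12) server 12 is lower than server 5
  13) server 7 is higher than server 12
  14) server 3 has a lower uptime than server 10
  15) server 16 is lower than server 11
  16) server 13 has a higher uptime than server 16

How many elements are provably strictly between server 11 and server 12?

Chaining upward from server 12 reaches: server 7, server 5, server 16, server 13, server 8, server 15.
Chaining downward from server 11 reaches: server 5, server 3, server 2, server 10, server 16.
Strictly between server 12 and server 11 are those in both lists: server 5, server 16 — 2 elements.

2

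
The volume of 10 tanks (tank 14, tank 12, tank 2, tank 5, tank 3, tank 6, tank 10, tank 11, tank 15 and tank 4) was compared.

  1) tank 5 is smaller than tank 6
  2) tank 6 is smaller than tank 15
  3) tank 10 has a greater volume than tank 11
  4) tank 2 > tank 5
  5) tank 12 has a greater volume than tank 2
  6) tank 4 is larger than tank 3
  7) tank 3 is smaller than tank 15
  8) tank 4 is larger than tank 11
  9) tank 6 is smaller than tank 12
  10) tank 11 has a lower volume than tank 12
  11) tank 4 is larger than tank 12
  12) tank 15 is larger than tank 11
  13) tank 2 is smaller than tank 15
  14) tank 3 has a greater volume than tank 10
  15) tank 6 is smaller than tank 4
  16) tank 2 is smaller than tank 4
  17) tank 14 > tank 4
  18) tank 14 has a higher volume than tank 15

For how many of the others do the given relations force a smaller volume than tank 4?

The elements the relations force below tank 4 are tank 11, tank 10, tank 5, tank 2, tank 6, tank 12, tank 3 — no chain reaches any other.
That is 7.

7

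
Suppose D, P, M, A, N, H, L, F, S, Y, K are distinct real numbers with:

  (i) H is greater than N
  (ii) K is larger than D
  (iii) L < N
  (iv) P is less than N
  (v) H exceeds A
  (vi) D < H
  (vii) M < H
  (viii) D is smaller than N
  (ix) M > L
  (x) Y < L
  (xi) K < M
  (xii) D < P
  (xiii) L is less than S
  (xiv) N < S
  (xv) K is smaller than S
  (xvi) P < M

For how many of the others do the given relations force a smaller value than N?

4

The elements the relations force below N are Y, L, D, P — no chain reaches any other.
That is 4.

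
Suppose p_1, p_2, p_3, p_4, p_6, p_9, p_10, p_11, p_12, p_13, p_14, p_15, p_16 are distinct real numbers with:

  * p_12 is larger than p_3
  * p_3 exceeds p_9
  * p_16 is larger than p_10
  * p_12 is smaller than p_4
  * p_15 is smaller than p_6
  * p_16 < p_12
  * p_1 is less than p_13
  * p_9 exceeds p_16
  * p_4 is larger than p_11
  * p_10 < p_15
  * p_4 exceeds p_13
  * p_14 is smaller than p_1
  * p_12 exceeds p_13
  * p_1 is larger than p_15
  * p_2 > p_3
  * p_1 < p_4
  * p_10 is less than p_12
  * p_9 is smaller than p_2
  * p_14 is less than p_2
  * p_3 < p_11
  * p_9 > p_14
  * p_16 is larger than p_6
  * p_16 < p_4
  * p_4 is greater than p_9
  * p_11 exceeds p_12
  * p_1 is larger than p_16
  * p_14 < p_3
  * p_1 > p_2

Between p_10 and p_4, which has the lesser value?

p_10

The relevant relations are p_10 < p_15; p_15 < p_6; p_6 < p_16; p_16 < p_9; p_9 < p_3; p_3 < p_2; p_2 < p_1; p_1 < p_13; p_13 < p_12; p_12 < p_11; p_11 < p_4.
Together: p_10 < p_15 < p_6 < p_16 < p_9 < p_3 < p_2 < p_1 < p_13 < p_12 < p_11 < p_4.
So p_10 < p_4; p_10 is the smaller of the two.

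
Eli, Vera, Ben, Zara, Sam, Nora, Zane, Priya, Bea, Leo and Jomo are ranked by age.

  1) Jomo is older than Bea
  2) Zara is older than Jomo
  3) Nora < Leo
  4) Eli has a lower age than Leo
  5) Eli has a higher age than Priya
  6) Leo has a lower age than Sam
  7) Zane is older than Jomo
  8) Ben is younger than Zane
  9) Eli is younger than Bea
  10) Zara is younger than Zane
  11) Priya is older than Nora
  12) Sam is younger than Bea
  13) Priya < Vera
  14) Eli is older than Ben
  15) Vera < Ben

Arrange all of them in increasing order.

Nora < Priya < Vera < Ben < Eli < Leo < Sam < Bea < Jomo < Zara < Zane

The consecutive links are each given: Nora < Priya; Priya < Vera; Vera < Ben; Ben < Eli; Eli < Leo; Leo < Sam; Sam < Bea; Bea < Jomo; Jomo < Zara; Zara < Zane.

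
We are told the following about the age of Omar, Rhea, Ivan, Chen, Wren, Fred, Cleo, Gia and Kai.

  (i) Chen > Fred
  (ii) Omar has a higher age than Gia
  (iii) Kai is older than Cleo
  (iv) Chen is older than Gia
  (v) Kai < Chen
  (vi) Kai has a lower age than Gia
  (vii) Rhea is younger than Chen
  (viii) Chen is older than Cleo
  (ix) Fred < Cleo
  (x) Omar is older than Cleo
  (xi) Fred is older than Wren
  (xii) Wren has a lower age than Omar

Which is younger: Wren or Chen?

Wren

Wren < Fred and Fred < Cleo give Wren < Cleo.
Then Cleo < Kai extends the chain to Kai.
With Kai < Gia: Wren < Fred < Cleo < Kai < Gia.
With Gia < Chen: Wren < Fred < Cleo < Kai < Gia < Chen.
So Wren < Chen; Wren is the younger of the two.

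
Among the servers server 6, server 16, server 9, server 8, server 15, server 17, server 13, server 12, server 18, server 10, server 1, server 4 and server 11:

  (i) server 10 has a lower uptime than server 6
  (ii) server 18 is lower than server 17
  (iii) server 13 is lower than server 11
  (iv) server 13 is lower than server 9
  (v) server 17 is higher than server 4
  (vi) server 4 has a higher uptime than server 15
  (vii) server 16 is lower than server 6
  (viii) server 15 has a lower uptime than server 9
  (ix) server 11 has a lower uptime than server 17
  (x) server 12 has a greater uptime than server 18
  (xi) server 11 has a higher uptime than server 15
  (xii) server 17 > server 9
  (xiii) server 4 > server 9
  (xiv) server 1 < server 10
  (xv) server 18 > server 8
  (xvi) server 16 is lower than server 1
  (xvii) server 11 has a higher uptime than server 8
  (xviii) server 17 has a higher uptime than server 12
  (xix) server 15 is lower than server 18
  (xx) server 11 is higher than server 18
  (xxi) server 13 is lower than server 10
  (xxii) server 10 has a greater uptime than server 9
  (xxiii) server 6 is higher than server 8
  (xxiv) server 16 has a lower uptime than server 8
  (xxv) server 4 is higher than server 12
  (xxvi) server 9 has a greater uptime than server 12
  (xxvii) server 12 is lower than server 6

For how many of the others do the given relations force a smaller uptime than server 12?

4

From server 12 the given relations immediately reach server 18.
From those, server 15, server 8 — 3 in total.
From those, server 16 — 4 in total.
No other element is forced below server 12 by the given relations, so the count is 4.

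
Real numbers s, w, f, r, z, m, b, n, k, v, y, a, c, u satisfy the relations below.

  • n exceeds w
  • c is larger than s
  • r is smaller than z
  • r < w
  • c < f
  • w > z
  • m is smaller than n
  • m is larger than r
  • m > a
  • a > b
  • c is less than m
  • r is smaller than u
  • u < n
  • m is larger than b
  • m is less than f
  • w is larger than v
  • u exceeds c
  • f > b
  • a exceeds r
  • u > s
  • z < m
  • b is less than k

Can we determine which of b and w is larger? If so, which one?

undetermined

Following every chain through b: above b we get k, a, m, f, n.
w is not reached, and no chain runs the other way from w to b.
So the given relations leave the order of b and w undetermined.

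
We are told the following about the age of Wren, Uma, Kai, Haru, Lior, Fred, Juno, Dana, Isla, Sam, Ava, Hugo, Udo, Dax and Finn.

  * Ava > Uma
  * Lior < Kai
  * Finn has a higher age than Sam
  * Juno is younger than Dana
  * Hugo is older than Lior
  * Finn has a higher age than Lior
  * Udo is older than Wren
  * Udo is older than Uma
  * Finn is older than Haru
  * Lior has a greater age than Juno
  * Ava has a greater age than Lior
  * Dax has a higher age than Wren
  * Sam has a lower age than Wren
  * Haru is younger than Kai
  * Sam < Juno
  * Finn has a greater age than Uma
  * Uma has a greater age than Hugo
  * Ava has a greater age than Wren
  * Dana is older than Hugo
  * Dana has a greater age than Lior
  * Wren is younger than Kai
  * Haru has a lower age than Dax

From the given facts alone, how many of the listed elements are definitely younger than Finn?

Directly below Finn: Sam, Lior, Uma, Haru.
One step further: Juno, Hugo (6 so far).
Nothing else is reachable below Finn; 6 in all.

6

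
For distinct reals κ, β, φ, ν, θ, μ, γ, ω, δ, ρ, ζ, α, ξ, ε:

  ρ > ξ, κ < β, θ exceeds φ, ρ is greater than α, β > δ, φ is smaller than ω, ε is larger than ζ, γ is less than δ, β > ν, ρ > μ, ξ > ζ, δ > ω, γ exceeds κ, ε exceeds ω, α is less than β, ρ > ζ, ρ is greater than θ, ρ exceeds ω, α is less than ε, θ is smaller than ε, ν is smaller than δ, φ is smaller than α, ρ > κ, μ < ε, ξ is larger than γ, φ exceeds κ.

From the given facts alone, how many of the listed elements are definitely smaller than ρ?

Directly below ρ: μ, κ, θ, ζ, ω, α, ξ.
One step further: φ, γ (9 so far).
No other element is forced below ρ by the given relations, so the count is 9.

9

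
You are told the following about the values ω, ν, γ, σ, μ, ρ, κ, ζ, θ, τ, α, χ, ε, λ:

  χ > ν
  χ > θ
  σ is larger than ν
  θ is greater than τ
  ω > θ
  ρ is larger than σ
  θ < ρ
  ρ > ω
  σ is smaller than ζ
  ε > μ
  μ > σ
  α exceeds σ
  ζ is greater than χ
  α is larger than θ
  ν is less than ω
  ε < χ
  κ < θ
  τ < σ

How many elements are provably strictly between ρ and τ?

3

The relations place τ below ρ. An element lies strictly between them when it is forced above τ and also forced below ρ.
Above τ: {σ, θ, α, μ, ω, ε, χ, ζ}. Below ρ: {ν, κ, σ, θ, ω}.
Intersection: {σ, θ, ω} — 3.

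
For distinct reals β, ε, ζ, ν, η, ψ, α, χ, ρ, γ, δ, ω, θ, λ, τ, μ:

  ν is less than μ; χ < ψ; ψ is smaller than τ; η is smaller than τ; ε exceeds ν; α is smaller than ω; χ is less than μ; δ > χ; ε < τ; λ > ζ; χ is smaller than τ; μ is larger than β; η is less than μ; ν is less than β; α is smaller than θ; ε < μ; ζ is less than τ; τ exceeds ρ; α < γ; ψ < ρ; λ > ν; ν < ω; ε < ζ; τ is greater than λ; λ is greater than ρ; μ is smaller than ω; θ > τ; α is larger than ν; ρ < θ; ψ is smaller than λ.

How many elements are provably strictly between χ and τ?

3

Chaining upward from χ reaches: μ, ψ, ω, ρ, λ, θ, δ.
Chaining downward from τ reaches: ν, ε, η, ψ, ζ, ρ, λ.
Strictly between χ and τ are those in both lists: ψ, ρ, λ — 3 elements.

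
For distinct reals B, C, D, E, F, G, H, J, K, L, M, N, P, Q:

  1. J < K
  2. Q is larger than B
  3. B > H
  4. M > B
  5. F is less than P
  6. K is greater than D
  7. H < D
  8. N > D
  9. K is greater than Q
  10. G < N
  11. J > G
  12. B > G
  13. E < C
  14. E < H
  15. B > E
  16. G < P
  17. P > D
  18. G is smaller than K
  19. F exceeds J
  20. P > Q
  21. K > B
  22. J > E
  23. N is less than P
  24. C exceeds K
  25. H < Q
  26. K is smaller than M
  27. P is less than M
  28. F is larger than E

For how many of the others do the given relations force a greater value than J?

5

The elements the relations force above J are F, K, P, M, C — no chain reaches any other.
That is 5.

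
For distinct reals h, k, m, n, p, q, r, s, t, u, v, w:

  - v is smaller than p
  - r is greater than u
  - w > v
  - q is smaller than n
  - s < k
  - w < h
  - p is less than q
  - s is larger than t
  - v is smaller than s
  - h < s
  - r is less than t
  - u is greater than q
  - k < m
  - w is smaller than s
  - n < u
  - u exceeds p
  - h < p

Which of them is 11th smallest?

k

Piecing the relations together gives one ordering: v < w < h < p < q < n < u < r < t < s < k < m.
The 11th smallest is k.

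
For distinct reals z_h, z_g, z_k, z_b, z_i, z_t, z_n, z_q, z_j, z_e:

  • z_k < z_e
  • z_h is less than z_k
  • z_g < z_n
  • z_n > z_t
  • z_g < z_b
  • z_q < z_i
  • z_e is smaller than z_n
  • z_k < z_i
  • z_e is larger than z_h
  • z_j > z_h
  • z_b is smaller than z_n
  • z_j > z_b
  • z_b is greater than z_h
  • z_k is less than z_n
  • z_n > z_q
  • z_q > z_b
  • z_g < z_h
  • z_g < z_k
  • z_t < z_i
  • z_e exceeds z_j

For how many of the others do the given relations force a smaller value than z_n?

8

From z_n the given relations immediately reach z_g, z_b, z_q, z_t, z_k, z_e.
From those, z_h, z_j — 8 in total.
No other element is forced below z_n by the given relations, so the count is 8.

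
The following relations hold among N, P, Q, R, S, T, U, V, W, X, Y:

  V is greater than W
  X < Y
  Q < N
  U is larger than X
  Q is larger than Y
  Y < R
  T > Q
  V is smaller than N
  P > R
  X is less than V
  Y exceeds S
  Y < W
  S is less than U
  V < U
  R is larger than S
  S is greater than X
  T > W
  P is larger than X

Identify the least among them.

X

S is not least since X < S; Y is not least since S < Y; Q is not least since Y < Q; W is not least since Y < W; V is not least since W < V; N is not least since V < N; T is not least since Q < T; R is not least since S < R; U is not least since X < U; P is not least since X < P.
Only X has nothing below it, so X is the least.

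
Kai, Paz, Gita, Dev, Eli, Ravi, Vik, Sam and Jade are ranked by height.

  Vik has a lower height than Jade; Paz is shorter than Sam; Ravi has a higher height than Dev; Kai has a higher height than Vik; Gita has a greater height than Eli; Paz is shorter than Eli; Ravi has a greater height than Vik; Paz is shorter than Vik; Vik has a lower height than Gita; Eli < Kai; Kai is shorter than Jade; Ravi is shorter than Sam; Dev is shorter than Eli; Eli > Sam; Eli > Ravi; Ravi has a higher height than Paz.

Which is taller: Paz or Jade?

Link the given pairs in sequence: Paz < Vik; Vik < Ravi; Ravi < Sam; Sam < Eli; Eli < Kai; Kai < Jade.
Chaining these gives Paz < Vik < Ravi < Sam < Eli < Kai < Jade.
So Paz < Jade; Jade is the taller of the two.

Jade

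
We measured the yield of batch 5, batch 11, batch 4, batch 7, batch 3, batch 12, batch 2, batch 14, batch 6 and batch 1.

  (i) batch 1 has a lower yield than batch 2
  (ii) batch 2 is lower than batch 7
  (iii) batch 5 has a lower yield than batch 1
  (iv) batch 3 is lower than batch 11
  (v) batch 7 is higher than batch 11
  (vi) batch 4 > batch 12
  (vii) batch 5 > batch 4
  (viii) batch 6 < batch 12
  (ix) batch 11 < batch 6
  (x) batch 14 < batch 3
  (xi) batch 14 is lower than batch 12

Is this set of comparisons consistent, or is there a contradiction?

consistent

Every relation is compatible with batch 14 < batch 3 < batch 11 < batch 6 < batch 12 < batch 4 < batch 5 < batch 1 < batch 2 < batch 7; the set is consistent.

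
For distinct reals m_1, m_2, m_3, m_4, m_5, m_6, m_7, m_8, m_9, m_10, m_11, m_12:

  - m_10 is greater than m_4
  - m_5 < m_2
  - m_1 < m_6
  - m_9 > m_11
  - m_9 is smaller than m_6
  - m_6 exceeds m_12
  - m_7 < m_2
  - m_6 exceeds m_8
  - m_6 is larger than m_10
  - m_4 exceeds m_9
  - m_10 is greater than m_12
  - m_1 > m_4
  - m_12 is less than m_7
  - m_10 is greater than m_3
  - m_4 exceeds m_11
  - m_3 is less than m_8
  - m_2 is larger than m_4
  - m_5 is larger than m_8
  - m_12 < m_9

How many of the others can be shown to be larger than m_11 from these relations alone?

The elements the relations force above m_11 are m_9, m_4, m_1, m_10, m_2, m_6 — no chain reaches any other.
That is 6.

6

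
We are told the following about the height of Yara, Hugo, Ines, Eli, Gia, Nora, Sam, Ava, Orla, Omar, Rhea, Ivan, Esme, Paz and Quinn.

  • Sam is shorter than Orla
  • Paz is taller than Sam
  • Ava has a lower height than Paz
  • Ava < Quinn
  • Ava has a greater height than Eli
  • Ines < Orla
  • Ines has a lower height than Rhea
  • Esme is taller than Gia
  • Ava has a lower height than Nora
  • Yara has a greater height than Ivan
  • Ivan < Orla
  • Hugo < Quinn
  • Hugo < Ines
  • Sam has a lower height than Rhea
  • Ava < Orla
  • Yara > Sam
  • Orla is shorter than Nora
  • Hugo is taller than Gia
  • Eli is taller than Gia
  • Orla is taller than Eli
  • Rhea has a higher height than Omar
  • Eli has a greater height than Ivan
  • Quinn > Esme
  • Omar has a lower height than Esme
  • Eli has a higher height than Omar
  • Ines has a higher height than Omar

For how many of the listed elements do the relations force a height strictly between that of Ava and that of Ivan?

1

Chaining upward from Ivan reaches: Eli, Orla, Quinn, Paz, Nora, Yara.
Chaining downward from Ava reaches: Omar, Gia, Eli.
Strictly between Ivan and Ava are those in both lists: Eli — 1 element.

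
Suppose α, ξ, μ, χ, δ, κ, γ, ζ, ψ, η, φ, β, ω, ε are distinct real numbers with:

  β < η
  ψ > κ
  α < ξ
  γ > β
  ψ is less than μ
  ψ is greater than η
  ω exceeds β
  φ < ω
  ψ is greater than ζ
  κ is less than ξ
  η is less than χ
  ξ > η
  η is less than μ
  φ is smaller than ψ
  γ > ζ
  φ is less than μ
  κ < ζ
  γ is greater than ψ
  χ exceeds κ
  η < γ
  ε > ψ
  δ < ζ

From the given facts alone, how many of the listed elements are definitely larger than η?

From η the given relations immediately reach χ, ψ, μ, γ, ξ.
From those, ε — 6 in total.
Nothing else is reachable above η; 6 in all.

6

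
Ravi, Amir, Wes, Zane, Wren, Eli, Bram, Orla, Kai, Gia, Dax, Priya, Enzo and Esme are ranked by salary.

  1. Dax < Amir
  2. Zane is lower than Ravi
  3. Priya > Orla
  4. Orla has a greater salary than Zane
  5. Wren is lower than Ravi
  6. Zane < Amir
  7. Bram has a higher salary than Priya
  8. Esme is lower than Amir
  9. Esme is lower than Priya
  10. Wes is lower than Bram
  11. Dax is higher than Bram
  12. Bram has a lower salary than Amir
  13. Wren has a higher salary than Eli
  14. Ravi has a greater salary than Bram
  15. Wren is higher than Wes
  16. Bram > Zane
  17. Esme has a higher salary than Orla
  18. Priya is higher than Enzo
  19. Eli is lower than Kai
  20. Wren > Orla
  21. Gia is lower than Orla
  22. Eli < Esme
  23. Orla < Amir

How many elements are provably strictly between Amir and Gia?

5

Chaining upward from Gia reaches: Orla, Wren, Esme, Priya, Bram, Dax, Ravi.
Chaining downward from Amir reaches: Zane, Eli, Wes, Enzo, Orla, Esme, Priya, Bram, Dax.
Strictly between Gia and Amir are those in both lists: Orla, Esme, Priya, Bram, Dax — 5 elements.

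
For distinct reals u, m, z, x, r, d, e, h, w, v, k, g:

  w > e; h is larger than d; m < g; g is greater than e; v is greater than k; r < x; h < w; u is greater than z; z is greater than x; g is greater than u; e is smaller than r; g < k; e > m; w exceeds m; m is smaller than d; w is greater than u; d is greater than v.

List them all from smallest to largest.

m < e < r < x < z < u < g < k < v < d < h < w

Each adjacent pair is fixed by a given relation: m < e; e < r; r < x; x < z; z < u; u < g; g < k; k < v; v < d; d < h; h < w. Chaining them end to end gives the full order.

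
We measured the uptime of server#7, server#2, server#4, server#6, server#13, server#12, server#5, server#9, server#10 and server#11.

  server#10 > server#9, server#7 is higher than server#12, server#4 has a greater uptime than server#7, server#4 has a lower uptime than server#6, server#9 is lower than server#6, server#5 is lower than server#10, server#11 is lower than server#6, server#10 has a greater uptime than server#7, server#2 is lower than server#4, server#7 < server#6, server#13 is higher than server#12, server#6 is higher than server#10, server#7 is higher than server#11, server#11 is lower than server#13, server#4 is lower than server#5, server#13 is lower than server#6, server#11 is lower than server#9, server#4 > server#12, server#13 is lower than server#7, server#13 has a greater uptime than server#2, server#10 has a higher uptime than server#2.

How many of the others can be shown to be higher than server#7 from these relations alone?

4

The elements the relations force above server#7 are server#4, server#5, server#10, server#6 — no chain reaches any other.
That is 4.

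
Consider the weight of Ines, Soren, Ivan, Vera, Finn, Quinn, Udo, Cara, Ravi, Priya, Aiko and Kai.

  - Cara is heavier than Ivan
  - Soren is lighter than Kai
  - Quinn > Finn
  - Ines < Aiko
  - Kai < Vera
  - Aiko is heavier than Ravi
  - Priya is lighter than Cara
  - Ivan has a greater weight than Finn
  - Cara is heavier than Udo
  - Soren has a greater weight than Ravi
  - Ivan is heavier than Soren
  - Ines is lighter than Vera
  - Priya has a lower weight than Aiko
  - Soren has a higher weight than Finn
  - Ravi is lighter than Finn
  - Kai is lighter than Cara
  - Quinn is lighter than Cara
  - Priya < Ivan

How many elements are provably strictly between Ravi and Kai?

Chaining upward from Ravi reaches: Finn, Soren, Ivan, Quinn, Cara, Aiko, Vera.
Chaining downward from Kai reaches: Finn, Soren.
Strictly between Ravi and Kai are those in both lists: Finn, Soren — 2 elements.

2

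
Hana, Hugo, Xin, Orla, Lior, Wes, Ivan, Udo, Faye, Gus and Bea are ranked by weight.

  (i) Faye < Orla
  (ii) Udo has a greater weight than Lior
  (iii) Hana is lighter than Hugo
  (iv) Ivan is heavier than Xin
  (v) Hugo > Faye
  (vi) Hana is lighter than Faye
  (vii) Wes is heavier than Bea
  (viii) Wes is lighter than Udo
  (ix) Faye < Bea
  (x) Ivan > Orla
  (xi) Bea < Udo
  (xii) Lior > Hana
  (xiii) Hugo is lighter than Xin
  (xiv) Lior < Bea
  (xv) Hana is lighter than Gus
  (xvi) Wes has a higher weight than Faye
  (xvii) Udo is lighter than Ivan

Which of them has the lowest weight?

Hana

Lior is not least since Hana < Lior; Faye is not least since Hana < Faye; Bea is not least since Faye < Bea; Wes is not least since Faye < Wes; Hugo is not least since Hana < Hugo; Orla is not least since Faye < Orla; Udo is not least since Bea < Udo; Xin is not least since Hugo < Xin; Gus is not least since Hana < Gus; Ivan is not least since Udo < Ivan.
Only Hana has nothing below it, so Hana is the lowest weight.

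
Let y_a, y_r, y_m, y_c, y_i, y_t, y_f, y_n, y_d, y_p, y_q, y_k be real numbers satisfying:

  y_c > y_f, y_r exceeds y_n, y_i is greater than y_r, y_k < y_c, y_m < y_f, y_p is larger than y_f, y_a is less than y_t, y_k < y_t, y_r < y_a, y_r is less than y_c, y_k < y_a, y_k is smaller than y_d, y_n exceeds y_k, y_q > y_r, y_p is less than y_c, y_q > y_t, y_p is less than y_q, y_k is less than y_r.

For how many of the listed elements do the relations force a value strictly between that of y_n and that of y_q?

The relations place y_n below y_q. An element lies strictly between them when it is forced above y_n and also forced below y_q.
Above y_n: {y_r, y_a, y_c, y_t, y_i}. Below y_q: {y_k, y_m, y_f, y_r, y_p, y_a, y_t}.
Intersection: {y_r, y_a, y_t} — 3.

3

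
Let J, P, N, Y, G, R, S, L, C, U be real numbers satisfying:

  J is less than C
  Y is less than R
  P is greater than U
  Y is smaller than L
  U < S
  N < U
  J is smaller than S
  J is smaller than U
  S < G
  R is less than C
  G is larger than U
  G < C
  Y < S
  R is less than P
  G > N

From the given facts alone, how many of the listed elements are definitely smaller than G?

5

The elements the relations force below G are J, Y, N, U, S — no chain reaches any other.
That is 5.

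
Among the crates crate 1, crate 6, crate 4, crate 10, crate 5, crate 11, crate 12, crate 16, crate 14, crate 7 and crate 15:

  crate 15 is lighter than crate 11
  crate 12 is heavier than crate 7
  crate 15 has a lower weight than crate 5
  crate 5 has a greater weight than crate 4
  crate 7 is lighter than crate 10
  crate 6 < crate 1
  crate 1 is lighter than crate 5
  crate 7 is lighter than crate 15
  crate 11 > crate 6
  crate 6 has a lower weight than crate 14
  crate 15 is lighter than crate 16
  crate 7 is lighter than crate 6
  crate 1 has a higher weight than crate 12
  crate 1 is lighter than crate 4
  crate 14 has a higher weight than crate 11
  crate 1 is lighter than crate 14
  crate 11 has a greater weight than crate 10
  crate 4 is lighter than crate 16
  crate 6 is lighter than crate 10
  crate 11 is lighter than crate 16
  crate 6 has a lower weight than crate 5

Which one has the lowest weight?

crate 6 is not least since crate 7 < crate 6; crate 12 is not least since crate 7 < crate 12; crate 1 is not least since crate 6 < crate 1; crate 10 is not least since crate 7 < crate 10; crate 15 is not least since crate 7 < crate 15; crate 4 is not least since crate 1 < crate 4; crate 5 is not least since crate 1 < crate 5; crate 11 is not least since crate 10 < crate 11; crate 14 is not least since crate 11 < crate 14; crate 16 is not least since crate 15 < crate 16.
Only crate 7 has nothing below it, so crate 7 is the lowest weight.

crate 7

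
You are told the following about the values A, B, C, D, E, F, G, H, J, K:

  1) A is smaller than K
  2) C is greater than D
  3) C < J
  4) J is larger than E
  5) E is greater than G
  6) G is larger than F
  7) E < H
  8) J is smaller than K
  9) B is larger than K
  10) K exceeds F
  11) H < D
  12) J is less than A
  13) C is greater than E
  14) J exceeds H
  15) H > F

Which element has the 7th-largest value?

H

Piecing the relations together gives one ordering: F < G < E < H < D < C < J < A < K < B.
Counting 7 from the largest end gives H.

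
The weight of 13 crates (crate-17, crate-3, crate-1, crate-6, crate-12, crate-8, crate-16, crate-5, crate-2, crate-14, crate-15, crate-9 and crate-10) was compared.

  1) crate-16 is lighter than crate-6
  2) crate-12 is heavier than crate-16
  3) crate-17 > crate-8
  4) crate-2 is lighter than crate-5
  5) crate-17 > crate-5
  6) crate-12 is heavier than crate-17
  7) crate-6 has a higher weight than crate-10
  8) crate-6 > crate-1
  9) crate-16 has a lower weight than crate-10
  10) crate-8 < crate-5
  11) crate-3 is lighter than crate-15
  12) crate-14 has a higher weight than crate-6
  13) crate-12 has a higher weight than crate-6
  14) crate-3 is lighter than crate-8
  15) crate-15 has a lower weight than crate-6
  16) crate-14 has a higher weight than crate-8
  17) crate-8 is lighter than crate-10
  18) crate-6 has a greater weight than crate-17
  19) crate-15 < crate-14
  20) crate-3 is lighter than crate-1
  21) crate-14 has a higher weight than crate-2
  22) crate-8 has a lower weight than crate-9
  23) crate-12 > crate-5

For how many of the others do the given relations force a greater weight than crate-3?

From crate-3 the given relations immediately reach crate-8, crate-1, crate-15.
From those, crate-5, crate-17, crate-10, crate-9, crate-6, crate-14 — 9 in total.
From those, crate-12 — 10 in total.
No other element is forced above crate-3 by the given relations, so the count is 10.

10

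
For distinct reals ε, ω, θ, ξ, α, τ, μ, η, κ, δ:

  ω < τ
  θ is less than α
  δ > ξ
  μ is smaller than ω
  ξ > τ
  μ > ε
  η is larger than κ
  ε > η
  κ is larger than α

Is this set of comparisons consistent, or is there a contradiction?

consistent

The single ordering θ < α < κ < η < ε < μ < ω < τ < ξ < δ satisfies every listed relation, so no contradiction arises.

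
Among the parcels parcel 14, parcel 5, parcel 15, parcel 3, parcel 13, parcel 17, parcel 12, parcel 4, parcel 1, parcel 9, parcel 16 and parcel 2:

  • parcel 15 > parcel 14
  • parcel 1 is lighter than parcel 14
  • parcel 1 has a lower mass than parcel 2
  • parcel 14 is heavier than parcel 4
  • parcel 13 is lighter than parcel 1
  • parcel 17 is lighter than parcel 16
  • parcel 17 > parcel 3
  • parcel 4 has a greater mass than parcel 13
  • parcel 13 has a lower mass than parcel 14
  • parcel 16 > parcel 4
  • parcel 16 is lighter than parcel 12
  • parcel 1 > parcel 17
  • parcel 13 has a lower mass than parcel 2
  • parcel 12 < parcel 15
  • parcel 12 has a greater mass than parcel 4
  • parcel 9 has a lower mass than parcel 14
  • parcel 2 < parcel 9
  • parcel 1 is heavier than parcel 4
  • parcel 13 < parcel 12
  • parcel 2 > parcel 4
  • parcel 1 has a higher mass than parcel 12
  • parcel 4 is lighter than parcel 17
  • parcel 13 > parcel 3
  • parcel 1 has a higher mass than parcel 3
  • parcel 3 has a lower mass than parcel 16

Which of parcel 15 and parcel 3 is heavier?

Link the given pairs in sequence: parcel 3 < parcel 13; parcel 13 < parcel 4; parcel 4 < parcel 17; parcel 17 < parcel 16; parcel 16 < parcel 12; parcel 12 < parcel 1; parcel 1 < parcel 2; parcel 2 < parcel 9; parcel 9 < parcel 14; parcel 14 < parcel 15.
Chaining these gives parcel 3 < parcel 13 < parcel 4 < parcel 17 < parcel 16 < parcel 12 < parcel 1 < parcel 2 < parcel 9 < parcel 14 < parcel 15.
So parcel 3 < parcel 15; parcel 15 is the heavier of the two.

parcel 15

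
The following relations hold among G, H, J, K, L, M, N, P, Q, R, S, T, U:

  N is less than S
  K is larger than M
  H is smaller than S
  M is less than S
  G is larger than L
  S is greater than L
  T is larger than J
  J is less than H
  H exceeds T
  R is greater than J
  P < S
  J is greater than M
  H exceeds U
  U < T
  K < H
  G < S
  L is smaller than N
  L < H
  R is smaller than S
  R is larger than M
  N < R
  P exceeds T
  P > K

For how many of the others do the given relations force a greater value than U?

4

From U the given relations immediately reach T, H.
From those, P, S — 4 in total.
No other element is forced above U by the given relations, so the count is 4.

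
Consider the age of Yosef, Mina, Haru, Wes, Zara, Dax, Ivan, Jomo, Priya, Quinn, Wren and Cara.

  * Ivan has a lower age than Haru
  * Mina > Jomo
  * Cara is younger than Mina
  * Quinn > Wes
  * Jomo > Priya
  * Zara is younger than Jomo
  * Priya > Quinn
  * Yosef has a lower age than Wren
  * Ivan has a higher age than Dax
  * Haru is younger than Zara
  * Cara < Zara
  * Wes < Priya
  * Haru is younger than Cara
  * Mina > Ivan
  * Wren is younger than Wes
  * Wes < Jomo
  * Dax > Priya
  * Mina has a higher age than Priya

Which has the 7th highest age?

Dax

Piecing the relations together gives one ordering: Yosef < Wren < Wes < Quinn < Priya < Dax < Ivan < Haru < Cara < Zara < Jomo < Mina.
The 7th largest is Dax.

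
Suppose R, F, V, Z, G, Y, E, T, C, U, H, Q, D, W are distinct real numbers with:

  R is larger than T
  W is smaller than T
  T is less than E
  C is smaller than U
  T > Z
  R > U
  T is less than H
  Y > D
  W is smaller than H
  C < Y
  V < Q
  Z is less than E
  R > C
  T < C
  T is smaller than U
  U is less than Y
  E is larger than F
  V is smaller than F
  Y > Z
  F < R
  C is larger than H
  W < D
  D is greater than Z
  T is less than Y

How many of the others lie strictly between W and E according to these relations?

1

Chaining upward from W reaches: T, D, H, C, U, Y, R.
Chaining downward from E reaches: Z, T, V, F.
Strictly between W and E are those in both lists: T — 1 element.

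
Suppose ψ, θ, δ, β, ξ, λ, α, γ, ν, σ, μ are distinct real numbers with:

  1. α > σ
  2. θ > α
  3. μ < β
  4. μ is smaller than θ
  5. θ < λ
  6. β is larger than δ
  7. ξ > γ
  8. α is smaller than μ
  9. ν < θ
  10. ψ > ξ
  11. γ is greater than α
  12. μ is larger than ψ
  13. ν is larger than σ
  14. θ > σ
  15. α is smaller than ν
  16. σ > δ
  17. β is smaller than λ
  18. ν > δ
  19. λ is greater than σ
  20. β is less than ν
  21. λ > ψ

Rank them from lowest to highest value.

δ < σ < α < γ < ξ < ψ < μ < β < ν < θ < λ

Nothing is placed below δ, so it is least; from there δ < σ; σ < α; α < γ; γ < ξ; ξ < ψ; ψ < μ; μ < β; β < ν; ν < θ; θ < λ, each given directly.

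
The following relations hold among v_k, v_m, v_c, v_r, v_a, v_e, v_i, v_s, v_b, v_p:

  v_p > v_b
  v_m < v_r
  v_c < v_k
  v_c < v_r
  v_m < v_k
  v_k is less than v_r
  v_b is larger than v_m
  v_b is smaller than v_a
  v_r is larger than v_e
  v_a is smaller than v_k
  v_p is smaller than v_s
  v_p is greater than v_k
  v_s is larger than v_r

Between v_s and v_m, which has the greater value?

Chaining the given relations: v_m < v_b < v_a < v_k < v_p < v_s.
So v_m < v_s; v_s is the larger of the two.

v_s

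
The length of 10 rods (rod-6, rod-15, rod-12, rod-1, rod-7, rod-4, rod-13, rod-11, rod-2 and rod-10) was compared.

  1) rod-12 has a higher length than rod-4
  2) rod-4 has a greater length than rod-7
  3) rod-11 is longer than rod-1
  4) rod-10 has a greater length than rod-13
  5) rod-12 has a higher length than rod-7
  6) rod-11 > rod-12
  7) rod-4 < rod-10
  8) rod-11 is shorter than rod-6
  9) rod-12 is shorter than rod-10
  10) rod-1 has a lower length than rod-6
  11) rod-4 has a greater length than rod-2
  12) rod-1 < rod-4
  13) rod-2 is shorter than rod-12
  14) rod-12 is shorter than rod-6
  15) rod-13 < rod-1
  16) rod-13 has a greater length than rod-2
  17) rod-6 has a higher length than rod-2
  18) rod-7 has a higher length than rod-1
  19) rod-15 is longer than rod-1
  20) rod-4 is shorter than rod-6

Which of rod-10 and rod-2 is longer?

rod-10

rod-2 < rod-13 and rod-13 < rod-1 give rod-2 < rod-1.
With rod-1 < rod-7: rod-2 < rod-13 < rod-1 < rod-7.
With rod-7 < rod-4: rod-2 < rod-13 < rod-1 < rod-7 < rod-4.
Then rod-4 < rod-12 extends the chain to rod-12.
Then rod-12 < rod-10 extends the chain to rod-10.
So rod-2 < rod-10; rod-10 is the longer of the two.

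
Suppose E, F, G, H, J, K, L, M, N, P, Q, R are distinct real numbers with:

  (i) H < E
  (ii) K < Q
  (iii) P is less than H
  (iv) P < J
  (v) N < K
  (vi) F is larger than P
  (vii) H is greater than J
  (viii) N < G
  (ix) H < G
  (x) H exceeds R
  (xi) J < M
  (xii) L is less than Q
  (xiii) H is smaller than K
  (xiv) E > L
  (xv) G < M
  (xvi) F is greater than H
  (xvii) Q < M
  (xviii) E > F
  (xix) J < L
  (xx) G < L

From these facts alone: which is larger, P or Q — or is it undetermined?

P < J and J < H give P < H.
Then H < G extends the chain to G.
With G < L: P < J < H < G < L.
With L < Q: P < J < H < G < L < Q.
So Q is larger.

Q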